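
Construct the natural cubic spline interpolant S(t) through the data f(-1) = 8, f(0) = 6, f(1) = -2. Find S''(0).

Write M_i for S''(x_i). With h_i = 1, 1 and divided differences Δ_i = -2, -8, the continuity of S' gives the tridiagonal system
  1·M_0 + 4·M_1 + 1·M_2 = 6(Δ_1 - Δ_0) = -36
Natural end conditions: M_0 = M_2 = 0.
Forward elimination and back-substitution give M_0 = 0, M_1 = -9, M_2 = 0.

-9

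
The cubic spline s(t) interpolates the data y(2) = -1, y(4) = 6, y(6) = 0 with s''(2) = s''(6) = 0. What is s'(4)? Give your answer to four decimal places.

Put M_i = s'' at the i-th knot. Here h = (2, 2) and Δ = (7/2, -3), so the interior equations h_(i-1)·M_(i-1) + 2(h_(i-1)+h_i)·M_i + h_i·M_(i+1) = 6(Δ_i − Δ_(i-1)) read
  2·M_0 + 8·M_1 + 2·M_2 = 6(Δ_1 - Δ_0) = -39
Natural end conditions: M_0 = M_2 = 0.
Forward elimination and back-substitution give M_0 = 0, M_1 = -39/8, M_2 = 0.
On [4, 6], s'(t) = b_1 + 2c_1·(t - 4) + 3d_1·(t - 4)² with b_1 = Δ_1 - h_1(2M_1 + M_2)/6 = 1/4, c_1 = M_1/2 = -39/16, d_1 = (M_2 - M_1)/(6h_1) = 13/32. So s'(4) = 1/4.

0.2500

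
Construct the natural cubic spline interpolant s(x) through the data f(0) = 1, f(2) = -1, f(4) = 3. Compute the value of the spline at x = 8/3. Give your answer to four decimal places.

-0.2222

Put M_i = s'' at the i-th knot. Here h = (2, 2) and Δ = (-1, 2), so the interior equations h_(i-1)·M_(i-1) + 2(h_(i-1)+h_i)·M_i + h_i·M_(i+1) = 6(Δ_i − Δ_(i-1)) read
  2·M_0 + 8·M_1 + 2·M_2 = 6(Δ_1 - Δ_0) = 18
Natural end conditions: M_0 = M_2 = 0.
Solving the tridiagonal system: M_0 = 0, M_1 = 9/4, M_2 = 0.
On [2, 4], s(x) = -1 + 1/2·(x - 2) + 9/8·(x - 2)² - 3/16·(x - 2)³.
With (x - 2) = 2/3: s(8/3) = -2/9.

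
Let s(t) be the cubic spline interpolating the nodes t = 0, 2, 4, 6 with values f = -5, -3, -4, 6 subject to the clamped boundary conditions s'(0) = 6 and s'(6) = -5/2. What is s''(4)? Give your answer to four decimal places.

8.3667

With M_i denoting the second derivative at x_i, h_i = 2, 2, 2, and Δ_i = (y_(i+1) − y_i)/h_i = 1, -1/2, 5:
  2·M_0 + 8·M_1 + 2·M_2 = 6(Δ_1 - Δ_0) = -9
  2·M_1 + 8·M_2 + 2·M_3 = 6(Δ_2 - Δ_1) = 33
Clamped end conditions give two more equations: 2h_0·M_0 + h_0·M_1 = 6(Δ_0 - s'(0)) = -30 and h_2·M_2 + 2h_2·M_3 = 6(s'(6) - Δ_2) = -45.
Solving: M_0 = -101/15, M_1 = -23/15, M_2 = 251/30, M_3 = -463/30.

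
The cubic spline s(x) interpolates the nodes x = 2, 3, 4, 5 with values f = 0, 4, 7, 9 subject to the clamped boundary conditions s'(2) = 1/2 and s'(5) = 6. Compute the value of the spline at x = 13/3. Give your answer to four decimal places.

7.2272

Let σ_i = s''(x_i). Step sizes h_i = 1, 1, 1; slopes of the chords Δ_i = (y_(i+1) - y_i)/h_i = 4, 3, 2.
  1·σ_0 + 4·σ_1 + 1·σ_2 = 6(Δ_1 - Δ_0) = -6
  1·σ_1 + 4·σ_2 + 1·σ_3 = 6(Δ_2 - Δ_1) = -6
Clamped end conditions give two more equations: 2h_0·σ_0 + h_0·σ_1 = 6(Δ_0 - s'(2)) = 21 and h_2·σ_2 + 2h_2·σ_3 = 6(s'(5) - Δ_2) = 24.
Forward elimination and back-substitution give σ_0 = 184/15, σ_1 = -53/15, σ_2 = -62/15, σ_3 = 211/15.
On [4, 5], s(x) = 7 + 31/30·(x - 4) - 31/15·(x - 4)² + 91/30·(x - 4)³.
With (x - 4) = 1/3: s(13/3) = 2927/405.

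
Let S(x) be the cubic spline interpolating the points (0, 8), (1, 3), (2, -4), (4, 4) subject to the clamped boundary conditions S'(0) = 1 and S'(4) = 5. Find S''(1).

-2

Let M_i = S''(x_i). Step sizes h_i = 1, 1, 2; slopes of the chords Δ_i = (y_(i+1) - y_i)/h_i = -5, -7, 4.
  1·M_0 + 4·M_1 + 1·M_2 = 6(Δ_1 - Δ_0) = -12
  1·M_1 + 6·M_2 + 2·M_3 = 6(Δ_2 - Δ_1) = 66
Clamped end conditions give two more equations: 2h_0·M_0 + h_0·M_1 = 6(Δ_0 - S'(0)) = -36 and h_2·M_2 + 2h_2·M_3 = 6(S'(4) - Δ_2) = 6.
Solving: M_0 = -17, M_1 = -2, M_2 = 13, M_3 = -5.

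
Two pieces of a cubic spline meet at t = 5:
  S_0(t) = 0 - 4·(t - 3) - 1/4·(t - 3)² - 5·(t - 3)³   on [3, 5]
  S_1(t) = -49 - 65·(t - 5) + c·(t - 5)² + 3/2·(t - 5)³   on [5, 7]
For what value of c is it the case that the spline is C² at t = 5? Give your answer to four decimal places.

S_0''(t) = -1/2 - 30·(t - 3), so S_0''(5) = -121/2. On the right, S_1''(5) = 2c, so c = -121/4.

-30.2500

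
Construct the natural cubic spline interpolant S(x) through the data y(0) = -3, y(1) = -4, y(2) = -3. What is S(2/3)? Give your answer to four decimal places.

Put M_i = S'' at the i-th knot. Here h = (1, 1) and Δ = (-1, 1), so the interior equations h_(i-1)·M_(i-1) + 2(h_(i-1)+h_i)·M_i + h_i·M_(i+1) = 6(Δ_i − Δ_(i-1)) read
  1·M_0 + 4·M_1 + 1·M_2 = 6(Δ_1 - Δ_0) = 12
Natural end conditions: M_0 = M_2 = 0.
Hence M_0 = 0, M_1 = 3, M_2 = 0.
On [0, 1], S(x) = -3 - 3/2·x + 0·x² + 1/2·x³.
With x = 2/3: S(2/3) = -104/27.

-3.8519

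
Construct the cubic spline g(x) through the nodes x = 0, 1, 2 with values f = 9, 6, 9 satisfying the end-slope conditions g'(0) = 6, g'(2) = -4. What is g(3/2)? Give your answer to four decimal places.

With m_i denoting the second derivative at x_i, h_i = 1, 1, and Δ_i = (y_(i+1) − y_i)/h_i = -3, 3:
  1·m_0 + 4·m_1 + 1·m_2 = 6(Δ_1 - Δ_0) = 36
Clamped end conditions give two more equations: 2h_0·m_0 + h_0·m_1 = 6(Δ_0 - g'(0)) = -54 and h_1·m_1 + 2h_1·m_2 = 6(g'(2) - Δ_1) = -42.
Solving: m_0 = -41, m_1 = 28, m_2 = -35.
On [1, 2], g(x) = 6 - 1/2·(x - 1) + 14·(x - 1)² - 21/2·(x - 1)³.
With (x - 1) = 1/2: g(3/2) = 127/16.

7.9375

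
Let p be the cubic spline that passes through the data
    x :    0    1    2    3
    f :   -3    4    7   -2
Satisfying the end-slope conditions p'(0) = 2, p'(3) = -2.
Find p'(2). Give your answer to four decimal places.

-6.1333

Let σ_i = p''(x_i). Step sizes h_i = 1, 1, 1; slopes of the chords Δ_i = (y_(i+1) - y_i)/h_i = 7, 3, -9.
  1·σ_0 + 4·σ_1 + 1·σ_2 = 6(Δ_1 - Δ_0) = -24
  1·σ_1 + 4·σ_2 + 1·σ_3 = 6(Δ_2 - Δ_1) = -72
Clamped end conditions give two more equations: 2h_0·σ_0 + h_0·σ_1 = 6(Δ_0 - p'(0)) = 30 and h_2·σ_2 + 2h_2·σ_3 = 6(p'(3) - Δ_2) = 42.
Forward elimination and back-substitution give σ_0 = 254/15, σ_1 = -58/15, σ_2 = -382/15, σ_3 = 506/15.
On [2, 3], p'(x) = b_2 + 2c_2·(x - 2) + 3d_2·(x - 2)² with b_2 = Δ_2 - h_2(2σ_2 + σ_3)/6 = -92/15, c_2 = σ_2/2 = -191/15, d_2 = (σ_3 - σ_2)/(6h_2) = 148/15. So p'(2) = -92/15.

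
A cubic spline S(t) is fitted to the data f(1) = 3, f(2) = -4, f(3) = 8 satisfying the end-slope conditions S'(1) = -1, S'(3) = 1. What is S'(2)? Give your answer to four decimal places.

Write σ_i for S''(x_i). With h_i = 1, 1 and divided differences Δ_i = -7, 12, the continuity of S' gives the tridiagonal system
  1·σ_0 + 4·σ_1 + 1·σ_2 = 6(Δ_1 - Δ_0) = 114
Clamped end conditions give two more equations: 2h_0·σ_0 + h_0·σ_1 = 6(Δ_0 - S'(1)) = -36 and h_1·σ_1 + 2h_1·σ_2 = 6(S'(3) - Δ_1) = -66.
Hence σ_0 = -91/2, σ_1 = 55, σ_2 = -121/2.
On [2, 3], S'(t) = b_1 + 2c_1·(t - 2) + 3d_1·(t - 2)² with b_1 = Δ_1 - h_1(2σ_1 + σ_2)/6 = 15/4, c_1 = σ_1/2 = 55/2, d_1 = (σ_2 - σ_1)/(6h_1) = -77/4. So S'(2) = 15/4.

3.7500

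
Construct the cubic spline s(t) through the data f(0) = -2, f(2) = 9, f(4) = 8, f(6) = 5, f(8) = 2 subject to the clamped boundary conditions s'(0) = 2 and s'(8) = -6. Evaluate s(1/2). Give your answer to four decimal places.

-0.0804

Put M_i = s'' at the i-th knot. Here h = (2, 2, 2, 2) and Δ = (11/2, -1/2, -3/2, -3/2), so the interior equations h_(i-1)·M_(i-1) + 2(h_(i-1)+h_i)·M_i + h_i·M_(i+1) = 6(Δ_i − Δ_(i-1)) read
  2·M_0 + 8·M_1 + 2·M_2 = 6(Δ_1 - Δ_0) = -36
  2·M_1 + 8·M_2 + 2·M_3 = 6(Δ_2 - Δ_1) = -6
  2·M_2 + 8·M_3 + 2·M_4 = 6(Δ_3 - Δ_2) = 0
Clamped end conditions give two more equations: 2h_0·M_0 + h_0·M_1 = 6(Δ_0 - s'(0)) = 21 and h_3·M_3 + 2h_3·M_4 = 6(s'(8) - Δ_3) = -27.
Solving the tridiagonal system: M_0 = 121/14, M_1 = -95/14, M_2 = 1/2, M_3 = 25/14, M_4 = -107/14.
On [0, 2], s(t) = -2 + 2·t + 121/28·t² - 9/7·t³.
With t = 1/2: s(1/2) = -9/112.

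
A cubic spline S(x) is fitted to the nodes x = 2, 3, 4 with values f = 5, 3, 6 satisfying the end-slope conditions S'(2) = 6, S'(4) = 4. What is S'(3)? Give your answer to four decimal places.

-1.7500

With M_i denoting the second derivative at x_i, h_i = 1, 1, and Δ_i = (y_(i+1) − y_i)/h_i = -2, 3:
  1·M_0 + 4·M_1 + 1·M_2 = 6(Δ_1 - Δ_0) = 30
Clamped end conditions give two more equations: 2h_0·M_0 + h_0·M_1 = 6(Δ_0 - S'(2)) = -48 and h_1·M_1 + 2h_1·M_2 = 6(S'(4) - Δ_1) = 6.
Hence M_0 = -65/2, M_1 = 17, M_2 = -11/2.
On [3, 4], S'(x) = b_1 + 2c_1·(x - 3) + 3d_1·(x - 3)² with b_1 = Δ_1 - h_1(2M_1 + M_2)/6 = -7/4, c_1 = M_1/2 = 17/2, d_1 = (M_2 - M_1)/(6h_1) = -15/4. So S'(3) = -7/4.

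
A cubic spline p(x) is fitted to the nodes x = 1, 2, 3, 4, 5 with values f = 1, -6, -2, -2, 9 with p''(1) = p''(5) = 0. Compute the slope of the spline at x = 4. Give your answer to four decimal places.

Write M_i for p''(x_i). With h_i = 1, 1, 1, 1 and divided differences Δ_i = -7, 4, 0, 11, the continuity of p' gives the tridiagonal system
  1·M_0 + 4·M_1 + 1·M_2 = 6(Δ_1 - Δ_0) = 66
  1·M_1 + 4·M_2 + 1·M_3 = 6(Δ_2 - Δ_1) = -24
  1·M_2 + 4·M_3 + 1·M_4 = 6(Δ_3 - Δ_2) = 66
Natural end conditions: M_0 = M_4 = 0.
Solving the tridiagonal system: M_0 = 0, M_1 = 144/7, M_2 = -114/7, M_3 = 144/7, M_4 = 0.
On [4, 5], p'(x) = b_3 + 2c_3·(x - 4) + 3d_3·(x - 4)² with b_3 = Δ_3 - h_3(2M_3 + M_4)/6 = 29/7, c_3 = M_3/2 = 72/7, d_3 = (M_4 - M_3)/(6h_3) = -24/7. So p'(4) = 29/7.

4.1429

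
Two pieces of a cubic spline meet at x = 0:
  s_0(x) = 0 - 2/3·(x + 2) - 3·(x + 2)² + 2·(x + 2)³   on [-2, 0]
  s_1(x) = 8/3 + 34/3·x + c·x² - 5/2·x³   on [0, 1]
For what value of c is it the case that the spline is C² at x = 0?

s_0''(x) = -6 + 12·(x + 2), so s_0''(0) = 18. On the right, s_1''(0) = 2c, so c = 9.

9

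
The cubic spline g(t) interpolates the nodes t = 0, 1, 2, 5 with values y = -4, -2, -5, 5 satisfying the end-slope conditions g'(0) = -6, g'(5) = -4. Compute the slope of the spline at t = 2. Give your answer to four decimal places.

-2.1034

Let M_i = g''(x_i). Step sizes h_i = 1, 1, 3; slopes of the chords Δ_i = (y_(i+1) - y_i)/h_i = 2, -3, 10/3.
  1·M_0 + 4·M_1 + 1·M_2 = 6(Δ_1 - Δ_0) = -30
  1·M_1 + 8·M_2 + 3·M_3 = 6(Δ_2 - Δ_1) = 38
Clamped end conditions give two more equations: 2h_0·M_0 + h_0·M_1 = 6(Δ_0 - g'(0)) = 48 and h_2·M_2 + 2h_2·M_3 = 6(g'(5) - Δ_2) = -44.
Hence M_0 = 970/29, M_1 = -548/29, M_2 = 352/29, M_3 = -1166/87.
On [2, 5], g'(t) = b_2 + 2c_2·(t - 2) + 3d_2·(t - 2)² with b_2 = Δ_2 - h_2(2M_2 + M_3)/6 = -61/29, c_2 = M_2/2 = 176/29, d_2 = (M_3 - M_2)/(6h_2) = -1111/783. So g'(2) = -61/29.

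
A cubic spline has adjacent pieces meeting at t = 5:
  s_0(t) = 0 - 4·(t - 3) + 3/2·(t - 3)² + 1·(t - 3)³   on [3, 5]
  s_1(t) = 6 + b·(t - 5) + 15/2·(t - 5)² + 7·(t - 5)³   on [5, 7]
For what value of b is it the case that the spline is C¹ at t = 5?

14

s_0'(t) = -4 + 3·(t - 3) + 3·(t - 3)², so s_0'(5) = 14. On the right, s_1'(5) = b, so b = 14.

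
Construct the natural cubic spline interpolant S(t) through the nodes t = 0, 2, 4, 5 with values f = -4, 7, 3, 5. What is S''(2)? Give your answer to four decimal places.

-7.2273

Put M_i = S'' at the i-th knot. Here h = (2, 2, 1) and Δ = (11/2, -2, 2), so the interior equations h_(i-1)·M_(i-1) + 2(h_(i-1)+h_i)·M_i + h_i·M_(i+1) = 6(Δ_i − Δ_(i-1)) read
  2·M_0 + 8·M_1 + 2·M_2 = 6(Δ_1 - Δ_0) = -45
  2·M_1 + 6·M_2 + 1·M_3 = 6(Δ_2 - Δ_1) = 24
Natural end conditions: M_0 = M_3 = 0.
Forward elimination and back-substitution give M_0 = 0, M_1 = -159/22, M_2 = 141/22, M_3 = 0.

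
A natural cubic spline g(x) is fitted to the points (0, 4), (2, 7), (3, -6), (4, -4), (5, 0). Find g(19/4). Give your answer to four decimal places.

-0.8406

Write M_i for g''(x_i). With h_i = 2, 1, 1, 1 and divided differences Δ_i = 3/2, -13, 2, 4, the continuity of g' gives the tridiagonal system
  2·M_0 + 6·M_1 + 1·M_2 = 6(Δ_1 - Δ_0) = -87
  1·M_1 + 4·M_2 + 1·M_3 = 6(Δ_2 - Δ_1) = 90
  1·M_2 + 4·M_3 + 1·M_4 = 6(Δ_3 - Δ_2) = 12
Natural end conditions: M_0 = M_4 = 0.
Hence M_0 = 0, M_1 = -1653/86, M_2 = 1218/43, M_3 = -351/86, M_4 = 0.
On [4, 5], g(x) = -4 + 461/86·(x - 4) - 351/172·(x - 4)² + 117/172·(x - 4)³.
With (x - 4) = 3/4: g(19/4) = -9253/11008.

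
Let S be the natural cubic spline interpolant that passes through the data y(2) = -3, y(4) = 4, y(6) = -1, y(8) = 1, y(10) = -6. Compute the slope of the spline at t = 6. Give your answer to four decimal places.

Put σ_i = S'' at the i-th knot. Here h = (2, 2, 2, 2) and Δ = (7/2, -5/2, 1, -7/2), so the interior equations h_(i-1)·σ_(i-1) + 2(h_(i-1)+h_i)·σ_i + h_i·σ_(i+1) = 6(Δ_i − Δ_(i-1)) read
  2·σ_0 + 8·σ_1 + 2·σ_2 = 6(Δ_1 - Δ_0) = -36
  2·σ_1 + 8·σ_2 + 2·σ_3 = 6(Δ_2 - Δ_1) = 21
  2·σ_2 + 8·σ_3 + 2·σ_4 = 6(Δ_3 - Δ_2) = -27
Natural end conditions: σ_0 = σ_4 = 0.
Hence σ_0 = 0, σ_1 = -93/16, σ_2 = 21/4, σ_3 = -75/16, σ_4 = 0.
On [6, 8], S'(t) = b_2 + 2c_2·(t - 6) + 3d_2·(t - 6)² with b_2 = Δ_2 - h_2(2σ_2 + σ_3)/6 = -15/16, c_2 = σ_2/2 = 21/8, d_2 = (σ_3 - σ_2)/(6h_2) = -53/64. So S'(6) = -15/16.

-0.9375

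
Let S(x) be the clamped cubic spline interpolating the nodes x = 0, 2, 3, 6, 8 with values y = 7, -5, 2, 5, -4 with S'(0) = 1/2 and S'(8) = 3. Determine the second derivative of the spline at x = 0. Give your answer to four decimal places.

-20.0441

Put m_i = S'' at the i-th knot. Here h = (2, 1, 3, 2) and Δ = (-6, 7, 1, -9/2), so the interior equations h_(i-1)·m_(i-1) + 2(h_(i-1)+h_i)·m_i + h_i·m_(i+1) = 6(Δ_i − Δ_(i-1)) read
  2·m_0 + 6·m_1 + 1·m_2 = 6(Δ_1 - Δ_0) = 78
  1·m_1 + 8·m_2 + 3·m_3 = 6(Δ_2 - Δ_1) = -36
  3·m_2 + 10·m_3 + 2·m_4 = 6(Δ_3 - Δ_2) = -33
Clamped end conditions give two more equations: 2h_0·m_0 + h_0·m_1 = 6(Δ_0 - S'(0)) = -39 and h_3·m_3 + 2h_3·m_4 = 6(S'(8) - Δ_3) = 45.
Solving the tridiagonal system: m_0 = -1363/68, m_1 = 350/17, m_2 = -185/34, m_3 = -74/17, m_4 = 913/68.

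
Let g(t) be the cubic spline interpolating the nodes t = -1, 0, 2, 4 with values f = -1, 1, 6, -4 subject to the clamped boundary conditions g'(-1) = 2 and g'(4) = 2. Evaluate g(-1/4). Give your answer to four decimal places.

Let m_i = g''(x_i). Step sizes h_i = 1, 2, 2; slopes of the chords Δ_i = (y_(i+1) - y_i)/h_i = 2, 5/2, -5.
  1·m_0 + 6·m_1 + 2·m_2 = 6(Δ_1 - Δ_0) = 3
  2·m_1 + 8·m_2 + 2·m_3 = 6(Δ_2 - Δ_1) = -45
Clamped end conditions give two more equations: 2h_0·m_0 + h_0·m_1 = 6(Δ_0 - g'(-1)) = 0 and h_2·m_2 + 2h_2·m_3 = 6(g'(4) - Δ_2) = 42.
Solving the tridiagonal system: m_0 = -51/23, m_1 = 102/23, m_2 = -246/23, m_3 = 729/46.
On [-1, 0], g(t) = -1 + 2·(t + 1) - 51/46·(t + 1)² + 51/46·(t + 1)³.
With (t + 1) = 3/4: g(-1/4) = 1013/2944.

0.3441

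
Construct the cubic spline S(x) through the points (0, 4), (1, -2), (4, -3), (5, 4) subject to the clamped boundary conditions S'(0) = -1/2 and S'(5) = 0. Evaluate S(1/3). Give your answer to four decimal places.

Put σ_i = S'' at the i-th knot. Here h = (1, 3, 1) and Δ = (-6, -1/3, 7), so the interior equations h_(i-1)·σ_(i-1) + 2(h_(i-1)+h_i)·σ_i + h_i·σ_(i+1) = 6(Δ_i − Δ_(i-1)) read
  1·σ_0 + 8·σ_1 + 3·σ_2 = 6(Δ_1 - Δ_0) = 34
  3·σ_1 + 8·σ_2 + 1·σ_3 = 6(Δ_2 - Δ_1) = 44
Clamped end conditions give two more equations: 2h_0·σ_0 + h_0·σ_1 = 6(Δ_0 - S'(0)) = -33 and h_2·σ_2 + 2h_2·σ_3 = 6(S'(5) - Δ_2) = -42.
Hence σ_0 = -166/9, σ_1 = 35/9, σ_2 = 64/9, σ_3 = -221/9.
On [0, 1], S(x) = 4 - 1/2·x - 83/9·x² + 67/18·x³.
With x = 1/3: S(1/3) = 716/243.

2.9465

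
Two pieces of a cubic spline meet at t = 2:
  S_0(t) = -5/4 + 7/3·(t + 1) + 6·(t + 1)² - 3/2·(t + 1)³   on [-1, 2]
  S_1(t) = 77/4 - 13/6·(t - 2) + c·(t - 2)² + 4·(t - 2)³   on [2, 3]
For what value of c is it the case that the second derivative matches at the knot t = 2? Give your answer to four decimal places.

S_0''(t) = 12 - 9·(t + 1), so S_0''(2) = -15. On the right, S_1''(2) = 2c, so c = -15/2.

-7.5000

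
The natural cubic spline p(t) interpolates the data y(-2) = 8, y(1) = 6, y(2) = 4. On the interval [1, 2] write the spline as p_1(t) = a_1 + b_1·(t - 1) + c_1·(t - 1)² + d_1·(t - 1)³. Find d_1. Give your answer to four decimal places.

With M_i denoting the second derivative at x_i, h_i = 3, 1, and Δ_i = (y_(i+1) − y_i)/h_i = -2/3, -2:
  3·M_0 + 8·M_1 + 1·M_2 = 6(Δ_1 - Δ_0) = -8
Natural end conditions: M_0 = M_2 = 0.
Hence M_0 = 0, M_1 = -1, M_2 = 0.
On [1, 2], with p_1(t) = a_1 + b_1·(t - 1) + c_1·(t - 1)² + d_1·(t - 1)³: c_1 = M_1/2 = -1/2, d_1 = (M_2 - M_1)/(6h_1) = 1/6, b_1 = Δ_1 - h_1(2M_1 + M_2)/6 = -5/3.

0.1667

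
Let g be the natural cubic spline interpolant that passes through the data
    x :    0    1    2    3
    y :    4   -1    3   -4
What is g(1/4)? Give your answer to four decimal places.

Write σ_i for g''(x_i). With h_i = 1, 1, 1 and divided differences Δ_i = -5, 4, -7, the continuity of g' gives the tridiagonal system
  1·σ_0 + 4·σ_1 + 1·σ_2 = 6(Δ_1 - Δ_0) = 54
  1·σ_1 + 4·σ_2 + 1·σ_3 = 6(Δ_2 - Δ_1) = -66
Natural end conditions: σ_0 = σ_3 = 0.
Solving: σ_0 = 0, σ_1 = 94/5, σ_2 = -106/5, σ_3 = 0.
On [0, 1], g(x) = 4 - 122/15·x + 0·x² + 47/15·x³.
With x = 1/4: g(1/4) = 129/64.

2.0156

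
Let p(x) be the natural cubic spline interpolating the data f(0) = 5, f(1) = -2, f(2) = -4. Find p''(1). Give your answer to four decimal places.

Write σ_i for p''(x_i). With h_i = 1, 1 and divided differences Δ_i = -7, -2, the continuity of p' gives the tridiagonal system
  1·σ_0 + 4·σ_1 + 1·σ_2 = 6(Δ_1 - Δ_0) = 30
Natural end conditions: σ_0 = σ_2 = 0.
Forward elimination and back-substitution give σ_0 = 0, σ_1 = 15/2, σ_2 = 0.

7.5000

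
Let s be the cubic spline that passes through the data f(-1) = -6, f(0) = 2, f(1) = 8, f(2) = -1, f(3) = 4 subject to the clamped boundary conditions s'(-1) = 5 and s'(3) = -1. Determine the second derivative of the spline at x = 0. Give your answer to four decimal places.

3.4286

With M_i denoting the second derivative at x_i, h_i = 1, 1, 1, 1, and Δ_i = (y_(i+1) − y_i)/h_i = 8, 6, -9, 5:
  1·M_0 + 4·M_1 + 1·M_2 = 6(Δ_1 - Δ_0) = -12
  1·M_1 + 4·M_2 + 1·M_3 = 6(Δ_2 - Δ_1) = -90
  1·M_2 + 4·M_3 + 1·M_4 = 6(Δ_3 - Δ_2) = 84
Clamped end conditions give two more equations: 2h_0·M_0 + h_0·M_1 = 6(Δ_0 - s'(-1)) = 18 and h_3·M_3 + 2h_3·M_4 = 6(s'(3) - Δ_3) = -36.
Forward elimination and back-substitution give M_0 = 51/7, M_1 = 24/7, M_2 = -33, M_3 = 270/7, M_4 = -261/7.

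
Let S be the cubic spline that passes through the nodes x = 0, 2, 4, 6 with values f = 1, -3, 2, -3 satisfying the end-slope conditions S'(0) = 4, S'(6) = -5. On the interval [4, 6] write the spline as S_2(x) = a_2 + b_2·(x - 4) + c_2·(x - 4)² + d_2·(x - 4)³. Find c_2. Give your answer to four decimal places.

Write M_i for S''(x_i). With h_i = 2, 2, 2 and divided differences Δ_i = -2, 5/2, -5/2, the continuity of S' gives the tridiagonal system
  2·M_0 + 8·M_1 + 2·M_2 = 6(Δ_1 - Δ_0) = 27
  2·M_1 + 8·M_2 + 2·M_3 = 6(Δ_2 - Δ_1) = -30
Clamped end conditions give two more equations: 2h_0·M_0 + h_0·M_1 = 6(Δ_0 - S'(0)) = -36 and h_2·M_2 + 2h_2·M_3 = 6(S'(6) - Δ_2) = -15.
Solving: M_0 = -13, M_1 = 8, M_2 = -11/2, M_3 = -1.
On [4, 6], with S_2(x) = a_2 + b_2·(x - 4) + c_2·(x - 4)² + d_2·(x - 4)³: c_2 = M_2/2 = -11/4, d_2 = (M_3 - M_2)/(6h_2) = 3/8, b_2 = Δ_2 - h_2(2M_2 + M_3)/6 = 3/2.

-2.7500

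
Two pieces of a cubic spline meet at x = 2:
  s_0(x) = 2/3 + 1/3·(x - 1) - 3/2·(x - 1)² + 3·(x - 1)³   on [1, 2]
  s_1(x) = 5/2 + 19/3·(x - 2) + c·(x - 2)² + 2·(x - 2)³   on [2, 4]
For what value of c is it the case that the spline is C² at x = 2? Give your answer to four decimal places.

7.5000

s_0''(x) = -3 + 18·(x - 1), so s_0''(2) = 15. On the right, s_1''(2) = 2c, so c = 15/2.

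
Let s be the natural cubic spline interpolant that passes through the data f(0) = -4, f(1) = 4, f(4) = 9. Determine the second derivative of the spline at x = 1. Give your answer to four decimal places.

Put M_i = s'' at the i-th knot. Here h = (1, 3) and Δ = (8, 5/3), so the interior equations h_(i-1)·M_(i-1) + 2(h_(i-1)+h_i)·M_i + h_i·M_(i+1) = 6(Δ_i − Δ_(i-1)) read
  1·M_0 + 8·M_1 + 3·M_2 = 6(Δ_1 - Δ_0) = -38
Natural end conditions: M_0 = M_2 = 0.
Forward elimination and back-substitution give M_0 = 0, M_1 = -19/4, M_2 = 0.

-4.7500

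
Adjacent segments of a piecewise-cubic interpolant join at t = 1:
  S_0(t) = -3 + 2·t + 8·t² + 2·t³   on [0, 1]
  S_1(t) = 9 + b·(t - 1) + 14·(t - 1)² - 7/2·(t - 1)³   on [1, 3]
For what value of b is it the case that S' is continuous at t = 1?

24

S_0'(t) = 2 + 16·t + 6·t², so S_0'(1) = 24. On the right, S_1'(1) = b, so b = 24.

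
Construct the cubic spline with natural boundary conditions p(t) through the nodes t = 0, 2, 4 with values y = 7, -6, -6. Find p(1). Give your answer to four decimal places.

-0.7188

With m_i denoting the second derivative at x_i, h_i = 2, 2, and Δ_i = (y_(i+1) − y_i)/h_i = -13/2, 0:
  2·m_0 + 8·m_1 + 2·m_2 = 6(Δ_1 - Δ_0) = 39
Natural end conditions: m_0 = m_2 = 0.
Solving the tridiagonal system: m_0 = 0, m_1 = 39/8, m_2 = 0.
On [0, 2], p(t) = 7 - 65/8·t + 0·t² + 13/32·t³.
With t = 1: p(1) = -23/32.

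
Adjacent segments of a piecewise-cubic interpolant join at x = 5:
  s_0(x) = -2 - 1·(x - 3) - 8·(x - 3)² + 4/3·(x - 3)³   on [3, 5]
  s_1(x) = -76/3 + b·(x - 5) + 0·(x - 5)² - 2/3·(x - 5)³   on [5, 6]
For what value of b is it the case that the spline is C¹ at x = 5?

-17

s_0'(x) = -1 - 16·(x - 3) + 4·(x - 3)², so s_0'(5) = -17. On the right, s_1'(5) = b, so b = -17.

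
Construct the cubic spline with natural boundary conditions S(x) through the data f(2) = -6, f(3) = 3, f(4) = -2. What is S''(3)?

-21

Put M_i = S'' at the i-th knot. Here h = (1, 1) and Δ = (9, -5), so the interior equations h_(i-1)·M_(i-1) + 2(h_(i-1)+h_i)·M_i + h_i·M_(i+1) = 6(Δ_i − Δ_(i-1)) read
  1·M_0 + 4·M_1 + 1·M_2 = 6(Δ_1 - Δ_0) = -84
Natural end conditions: M_0 = M_2 = 0.
Solving: M_0 = 0, M_1 = -21, M_2 = 0.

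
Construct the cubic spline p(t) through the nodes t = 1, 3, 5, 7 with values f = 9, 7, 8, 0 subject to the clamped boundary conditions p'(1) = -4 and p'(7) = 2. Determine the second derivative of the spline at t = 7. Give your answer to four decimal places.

Write σ_i for p''(x_i). With h_i = 2, 2, 2 and divided differences Δ_i = -1, 1/2, -4, the continuity of p' gives the tridiagonal system
  2·σ_0 + 8·σ_1 + 2·σ_2 = 6(Δ_1 - Δ_0) = 9
  2·σ_1 + 8·σ_2 + 2·σ_3 = 6(Δ_2 - Δ_1) = -27
Clamped end conditions give two more equations: 2h_0·σ_0 + h_0·σ_1 = 6(Δ_0 - p'(1)) = 18 and h_2·σ_2 + 2h_2·σ_3 = 6(p'(7) - Δ_2) = 36.
Solving: σ_0 = 7/2, σ_1 = 2, σ_2 = -7, σ_3 = 25/2.

12.5000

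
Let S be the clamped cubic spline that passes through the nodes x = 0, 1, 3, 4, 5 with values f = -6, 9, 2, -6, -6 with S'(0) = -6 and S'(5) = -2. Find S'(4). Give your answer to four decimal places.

With M_i denoting the second derivative at x_i, h_i = 1, 2, 1, 1, and Δ_i = (y_(i+1) − y_i)/h_i = 15, -7/2, -8, 0:
  1·M_0 + 6·M_1 + 2·M_2 = 6(Δ_1 - Δ_0) = -111
  2·M_1 + 6·M_2 + 1·M_3 = 6(Δ_2 - Δ_1) = -27
  1·M_2 + 4·M_3 + 1·M_4 = 6(Δ_3 - Δ_2) = 48
Clamped end conditions give two more equations: 2h_0·M_0 + h_0·M_1 = 6(Δ_0 - S'(0)) = 126 and h_3·M_3 + 2h_3·M_4 = 6(S'(5) - Δ_3) = -12.
Hence M_0 = 5093/64, M_1 = -1061/32, M_2 = 535/128, M_3 = 911/64, M_4 = -1679/128.
On [4, 5], S'(x) = b_3 + 2c_3·(x - 4) + 3d_3·(x - 4)² with b_3 = Δ_3 - h_3(2M_3 + M_4)/6 = -655/256, c_3 = M_3/2 = 911/128, d_3 = (M_4 - M_3)/(6h_3) = -1167/256. So S'(4) = -655/256.

-2.5586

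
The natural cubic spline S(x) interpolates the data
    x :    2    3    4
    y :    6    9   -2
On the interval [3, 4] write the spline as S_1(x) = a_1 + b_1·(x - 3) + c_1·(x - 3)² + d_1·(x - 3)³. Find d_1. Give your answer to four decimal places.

Write M_i for S''(x_i). With h_i = 1, 1 and divided differences Δ_i = 3, -11, the continuity of S' gives the tridiagonal system
  1·M_0 + 4·M_1 + 1·M_2 = 6(Δ_1 - Δ_0) = -84
Natural end conditions: M_0 = M_2 = 0.
Solving the tridiagonal system: M_0 = 0, M_1 = -21, M_2 = 0.
On [3, 4], with S_1(x) = a_1 + b_1·(x - 3) + c_1·(x - 3)² + d_1·(x - 3)³: c_1 = M_1/2 = -21/2, d_1 = (M_2 - M_1)/(6h_1) = 7/2, b_1 = Δ_1 - h_1(2M_1 + M_2)/6 = -4.

3.5000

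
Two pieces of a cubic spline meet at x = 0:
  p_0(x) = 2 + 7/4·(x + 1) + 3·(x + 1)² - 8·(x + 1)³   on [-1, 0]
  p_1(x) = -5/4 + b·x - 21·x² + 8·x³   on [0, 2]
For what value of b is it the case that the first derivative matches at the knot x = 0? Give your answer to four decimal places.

p_0'(x) = 7/4 + 6·(x + 1) - 24·(x + 1)², so p_0'(0) = -65/4. On the right, p_1'(0) = b, so b = -65/4.

-16.2500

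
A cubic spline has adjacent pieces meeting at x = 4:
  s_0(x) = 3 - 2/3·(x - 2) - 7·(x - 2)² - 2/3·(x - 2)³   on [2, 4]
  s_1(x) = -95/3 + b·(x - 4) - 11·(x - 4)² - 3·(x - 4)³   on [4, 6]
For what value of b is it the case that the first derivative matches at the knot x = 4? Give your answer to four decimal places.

s_0'(x) = -2/3 - 14·(x - 2) - 2·(x - 2)², so s_0'(4) = -110/3. On the right, s_1'(4) = b, so b = -110/3.

-36.6667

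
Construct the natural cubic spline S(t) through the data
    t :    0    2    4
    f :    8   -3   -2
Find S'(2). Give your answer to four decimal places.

-2.5000

Put σ_i = S'' at the i-th knot. Here h = (2, 2) and Δ = (-11/2, 1/2), so the interior equations h_(i-1)·σ_(i-1) + 2(h_(i-1)+h_i)·σ_i + h_i·σ_(i+1) = 6(Δ_i − Δ_(i-1)) read
  2·σ_0 + 8·σ_1 + 2·σ_2 = 6(Δ_1 - Δ_0) = 36
Natural end conditions: σ_0 = σ_2 = 0.
Solving the tridiagonal system: σ_0 = 0, σ_1 = 9/2, σ_2 = 0.
On [2, 4], S'(t) = b_1 + 2c_1·(t - 2) + 3d_1·(t - 2)² with b_1 = Δ_1 - h_1(2σ_1 + σ_2)/6 = -5/2, c_1 = σ_1/2 = 9/4, d_1 = (σ_2 - σ_1)/(6h_1) = -3/8. So S'(2) = -5/2.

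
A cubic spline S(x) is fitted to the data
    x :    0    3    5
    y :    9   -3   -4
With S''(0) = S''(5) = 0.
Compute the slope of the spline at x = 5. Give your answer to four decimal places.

Let σ_i = S''(x_i). Step sizes h_i = 3, 2; slopes of the chords Δ_i = (y_(i+1) - y_i)/h_i = -4, -1/2.
  3·σ_0 + 10·σ_1 + 2·σ_2 = 6(Δ_1 - Δ_0) = 21
Natural end conditions: σ_0 = σ_2 = 0.
Forward elimination and back-substitution give σ_0 = 0, σ_1 = 21/10, σ_2 = 0.
On [3, 5], S'(x) = b_1 + 2c_1·(x - 3) + 3d_1·(x - 3)² with b_1 = Δ_1 - h_1(2σ_1 + σ_2)/6 = -19/10, c_1 = σ_1/2 = 21/20, d_1 = (σ_2 - σ_1)/(6h_1) = -7/40. So S'(5) = 1/5.

0.2000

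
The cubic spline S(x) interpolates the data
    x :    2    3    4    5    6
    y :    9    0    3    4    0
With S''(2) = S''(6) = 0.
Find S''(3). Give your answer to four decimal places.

Put M_i = S'' at the i-th knot. Here h = (1, 1, 1, 1) and Δ = (-9, 3, 1, -4), so the interior equations h_(i-1)·M_(i-1) + 2(h_(i-1)+h_i)·M_i + h_i·M_(i+1) = 6(Δ_i − Δ_(i-1)) read
  1·M_0 + 4·M_1 + 1·M_2 = 6(Δ_1 - Δ_0) = 72
  1·M_1 + 4·M_2 + 1·M_3 = 6(Δ_2 - Δ_1) = -12
  1·M_2 + 4·M_3 + 1·M_4 = 6(Δ_3 - Δ_2) = -30
Natural end conditions: M_0 = M_4 = 0.
Hence M_0 = 0, M_1 = 549/28, M_2 = -45/7, M_3 = -165/28, M_4 = 0.

19.6071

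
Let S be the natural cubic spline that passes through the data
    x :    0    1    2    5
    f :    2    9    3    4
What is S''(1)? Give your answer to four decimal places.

Put m_i = S'' at the i-th knot. Here h = (1, 1, 3) and Δ = (7, -6, 1/3), so the interior equations h_(i-1)·m_(i-1) + 2(h_(i-1)+h_i)·m_i + h_i·m_(i+1) = 6(Δ_i − Δ_(i-1)) read
  1·m_0 + 4·m_1 + 1·m_2 = 6(Δ_1 - Δ_0) = -78
  1·m_1 + 8·m_2 + 3·m_3 = 6(Δ_2 - Δ_1) = 38
Natural end conditions: m_0 = m_3 = 0.
Forward elimination and back-substitution give m_0 = 0, m_1 = -662/31, m_2 = 230/31, m_3 = 0.

-21.3548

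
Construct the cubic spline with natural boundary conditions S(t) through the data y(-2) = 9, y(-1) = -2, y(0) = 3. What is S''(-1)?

24

Write m_i for S''(x_i). With h_i = 1, 1 and divided differences Δ_i = -11, 5, the continuity of S' gives the tridiagonal system
  1·m_0 + 4·m_1 + 1·m_2 = 6(Δ_1 - Δ_0) = 96
Natural end conditions: m_0 = m_2 = 0.
Solving: m_0 = 0, m_1 = 24, m_2 = 0.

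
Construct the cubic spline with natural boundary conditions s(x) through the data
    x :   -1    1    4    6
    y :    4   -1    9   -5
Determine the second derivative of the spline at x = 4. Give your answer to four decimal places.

-7.9670

With σ_i denoting the second derivative at x_i, h_i = 2, 3, 2, and Δ_i = (y_(i+1) − y_i)/h_i = -5/2, 10/3, -7:
  2·σ_0 + 10·σ_1 + 3·σ_2 = 6(Δ_1 - Δ_0) = 35
  3·σ_1 + 10·σ_2 + 2·σ_3 = 6(Δ_2 - Δ_1) = -62
Natural end conditions: σ_0 = σ_3 = 0.
Solving the tridiagonal system: σ_0 = 0, σ_1 = 536/91, σ_2 = -725/91, σ_3 = 0.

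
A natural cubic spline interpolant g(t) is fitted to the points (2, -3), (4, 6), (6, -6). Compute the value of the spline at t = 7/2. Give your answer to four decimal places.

Put m_i = g'' at the i-th knot. Here h = (2, 2) and Δ = (9/2, -6), so the interior equations h_(i-1)·m_(i-1) + 2(h_(i-1)+h_i)·m_i + h_i·m_(i+1) = 6(Δ_i − Δ_(i-1)) read
  2·m_0 + 8·m_1 + 2·m_2 = 6(Δ_1 - Δ_0) = -63
Natural end conditions: m_0 = m_2 = 0.
Solving: m_0 = 0, m_1 = -63/8, m_2 = 0.
On [2, 4], g(t) = -3 + 57/8·(t - 2) + 0·(t - 2)² - 21/32·(t - 2)³.
With (t - 2) = 3/2: g(7/2) = 1401/256.

5.4727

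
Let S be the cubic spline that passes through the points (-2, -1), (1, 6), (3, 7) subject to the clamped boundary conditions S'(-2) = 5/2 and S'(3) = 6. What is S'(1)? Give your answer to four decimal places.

-0.4500

With σ_i denoting the second derivative at x_i, h_i = 3, 2, and Δ_i = (y_(i+1) − y_i)/h_i = 7/3, 1/2:
  3·σ_0 + 10·σ_1 + 2·σ_2 = 6(Δ_1 - Δ_0) = -11
Clamped end conditions give two more equations: 2h_0·σ_0 + h_0·σ_1 = 6(Δ_0 - S'(-2)) = -1 and h_1·σ_1 + 2h_1·σ_2 = 6(S'(3) - Δ_1) = 33.
Solving: σ_0 = 49/30, σ_1 = -18/5, σ_2 = 201/20.
On [1, 3], S'(x) = b_1 + 2c_1·(x - 1) + 3d_1·(x - 1)² with b_1 = Δ_1 - h_1(2σ_1 + σ_2)/6 = -9/20, c_1 = σ_1/2 = -9/5, d_1 = (σ_2 - σ_1)/(6h_1) = 91/80. So S'(1) = -9/20.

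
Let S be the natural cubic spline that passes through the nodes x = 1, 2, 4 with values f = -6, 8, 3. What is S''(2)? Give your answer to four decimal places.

With M_i denoting the second derivative at x_i, h_i = 1, 2, and Δ_i = (y_(i+1) − y_i)/h_i = 14, -5/2:
  1·M_0 + 6·M_1 + 2·M_2 = 6(Δ_1 - Δ_0) = -99
Natural end conditions: M_0 = M_2 = 0.
Forward elimination and back-substitution give M_0 = 0, M_1 = -33/2, M_2 = 0.

-16.5000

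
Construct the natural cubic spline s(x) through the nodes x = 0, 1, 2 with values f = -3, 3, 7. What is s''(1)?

Let m_i = s''(x_i). Step sizes h_i = 1, 1; slopes of the chords Δ_i = (y_(i+1) - y_i)/h_i = 6, 4.
  1·m_0 + 4·m_1 + 1·m_2 = 6(Δ_1 - Δ_0) = -12
Natural end conditions: m_0 = m_2 = 0.
Solving: m_0 = 0, m_1 = -3, m_2 = 0.

-3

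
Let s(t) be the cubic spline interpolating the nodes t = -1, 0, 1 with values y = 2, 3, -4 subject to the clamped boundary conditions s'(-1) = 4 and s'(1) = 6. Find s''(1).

52

With M_i denoting the second derivative at x_i, h_i = 1, 1, and Δ_i = (y_(i+1) − y_i)/h_i = 1, -7:
  1·M_0 + 4·M_1 + 1·M_2 = 6(Δ_1 - Δ_0) = -48
Clamped end conditions give two more equations: 2h_0·M_0 + h_0·M_1 = 6(Δ_0 - s'(-1)) = -18 and h_1·M_1 + 2h_1·M_2 = 6(s'(1) - Δ_1) = 78.
Hence M_0 = 4, M_1 = -26, M_2 = 52.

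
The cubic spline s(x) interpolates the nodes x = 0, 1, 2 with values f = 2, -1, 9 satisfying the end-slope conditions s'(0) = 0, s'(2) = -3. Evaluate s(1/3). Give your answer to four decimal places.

Let σ_i = s''(x_i). Step sizes h_i = 1, 1; slopes of the chords Δ_i = (y_(i+1) - y_i)/h_i = -3, 10.
  1·σ_0 + 4·σ_1 + 1·σ_2 = 6(Δ_1 - Δ_0) = 78
Clamped end conditions give two more equations: 2h_0·σ_0 + h_0·σ_1 = 6(Δ_0 - s'(0)) = -18 and h_1·σ_1 + 2h_1·σ_2 = 6(s'(2) - Δ_1) = -78.
Solving: σ_0 = -30, σ_1 = 42, σ_2 = -60.
On [0, 1], s(x) = 2 + 0·x - 15·x² + 12·x³.
With x = 1/3: s(1/3) = 7/9.

0.7778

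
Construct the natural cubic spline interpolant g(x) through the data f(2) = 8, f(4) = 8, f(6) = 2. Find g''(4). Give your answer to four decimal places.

-2.2500

With M_i denoting the second derivative at x_i, h_i = 2, 2, and Δ_i = (y_(i+1) − y_i)/h_i = 0, -3:
  2·M_0 + 8·M_1 + 2·M_2 = 6(Δ_1 - Δ_0) = -18
Natural end conditions: M_0 = M_2 = 0.
Solving: M_0 = 0, M_1 = -9/4, M_2 = 0.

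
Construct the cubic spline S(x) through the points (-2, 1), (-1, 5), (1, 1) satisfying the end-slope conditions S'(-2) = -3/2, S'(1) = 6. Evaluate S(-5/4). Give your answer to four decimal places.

3.9531

Put m_i = S'' at the i-th knot. Here h = (1, 2) and Δ = (4, -2), so the interior equations h_(i-1)·m_(i-1) + 2(h_(i-1)+h_i)·m_i + h_i·m_(i+1) = 6(Δ_i − Δ_(i-1)) read
  1·m_0 + 6·m_1 + 2·m_2 = 6(Δ_1 - Δ_0) = -36
Clamped end conditions give two more equations: 2h_0·m_0 + h_0·m_1 = 6(Δ_0 - S'(-2)) = 33 and h_1·m_1 + 2h_1·m_2 = 6(S'(1) - Δ_1) = 48.
Solving: m_0 = 25, m_1 = -17, m_2 = 41/2.
On [-2, -1], S(x) = 1 - 3/2·(x + 2) + 25/2·(x + 2)² - 7·(x + 2)³.
With (x + 2) = 3/4: S(-5/4) = 253/64.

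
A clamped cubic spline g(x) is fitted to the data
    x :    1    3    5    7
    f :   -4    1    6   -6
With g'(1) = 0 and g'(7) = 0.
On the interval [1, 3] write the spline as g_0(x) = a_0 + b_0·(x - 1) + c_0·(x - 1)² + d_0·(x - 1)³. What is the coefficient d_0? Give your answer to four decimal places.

-0.0750

Write m_i for g''(x_i). With h_i = 2, 2, 2 and divided differences Δ_i = 5/2, 5/2, -6, the continuity of g' gives the tridiagonal system
  2·m_0 + 8·m_1 + 2·m_2 = 6(Δ_1 - Δ_0) = 0
  2·m_1 + 8·m_2 + 2·m_3 = 6(Δ_2 - Δ_1) = -51
Clamped end conditions give two more equations: 2h_0·m_0 + h_0·m_1 = 6(Δ_0 - g'(1)) = 15 and h_2·m_2 + 2h_2·m_3 = 6(g'(7) - Δ_2) = 36.
Solving the tridiagonal system: m_0 = 14/5, m_1 = 19/10, m_2 = -52/5, m_3 = 71/5.
On [1, 3], with g_0(x) = a_0 + b_0·(x - 1) + c_0·(x - 1)² + d_0·(x - 1)³: c_0 = m_0/2 = 7/5, d_0 = (m_1 - m_0)/(6h_0) = -3/40, b_0 = Δ_0 - h_0(2m_0 + m_1)/6 = 0.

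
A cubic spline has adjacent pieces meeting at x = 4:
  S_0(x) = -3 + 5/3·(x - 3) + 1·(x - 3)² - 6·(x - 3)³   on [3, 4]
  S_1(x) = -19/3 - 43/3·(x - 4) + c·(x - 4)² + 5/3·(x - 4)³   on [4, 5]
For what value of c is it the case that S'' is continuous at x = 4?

-17

S_0''(x) = 2 - 36·(x - 3), so S_0''(4) = -34. On the right, S_1''(4) = 2c, so c = -17.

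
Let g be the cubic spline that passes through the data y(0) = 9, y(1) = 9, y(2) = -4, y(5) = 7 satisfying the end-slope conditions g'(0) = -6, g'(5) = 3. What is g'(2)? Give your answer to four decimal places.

-11.6207

Put M_i = g'' at the i-th knot. Here h = (1, 1, 3) and Δ = (0, -13, 11/3), so the interior equations h_(i-1)·M_(i-1) + 2(h_(i-1)+h_i)·M_i + h_i·M_(i+1) = 6(Δ_i − Δ_(i-1)) read
  1·M_0 + 4·M_1 + 1·M_2 = 6(Δ_1 - Δ_0) = -78
  1·M_1 + 8·M_2 + 3·M_3 = 6(Δ_2 - Δ_1) = 100
Clamped end conditions give two more equations: 2h_0·M_0 + h_0·M_1 = 6(Δ_0 - g'(0)) = 36 and h_2·M_2 + 2h_2·M_3 = 6(g'(5) - Δ_2) = -4.
Hence M_0 = 1006/29, M_1 = -968/29, M_2 = 604/29, M_3 = -964/87.
On [2, 5], g'(x) = b_2 + 2c_2·(x - 2) + 3d_2·(x - 2)² with b_2 = Δ_2 - h_2(2M_2 + M_3)/6 = -337/29, c_2 = M_2/2 = 302/29, d_2 = (M_3 - M_2)/(6h_2) = -1388/783. So g'(2) = -337/29.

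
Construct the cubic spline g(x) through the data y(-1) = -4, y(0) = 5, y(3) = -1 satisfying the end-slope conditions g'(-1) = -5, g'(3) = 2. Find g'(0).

11

With σ_i denoting the second derivative at x_i, h_i = 1, 3, and Δ_i = (y_(i+1) − y_i)/h_i = 9, -2:
  1·σ_0 + 8·σ_1 + 3·σ_2 = 6(Δ_1 - Δ_0) = -66
Clamped end conditions give two more equations: 2h_0·σ_0 + h_0·σ_1 = 6(Δ_0 - g'(-1)) = 84 and h_1·σ_1 + 2h_1·σ_2 = 6(g'(3) - Δ_1) = 24.
Forward elimination and back-substitution give σ_0 = 52, σ_1 = -20, σ_2 = 14.
On [0, 3], g'(x) = b_1 + 2c_1·x + 3d_1·x² with b_1 = Δ_1 - h_1(2σ_1 + σ_2)/6 = 11, c_1 = σ_1/2 = -10, d_1 = (σ_2 - σ_1)/(6h_1) = 17/9. So g'(0) = 11.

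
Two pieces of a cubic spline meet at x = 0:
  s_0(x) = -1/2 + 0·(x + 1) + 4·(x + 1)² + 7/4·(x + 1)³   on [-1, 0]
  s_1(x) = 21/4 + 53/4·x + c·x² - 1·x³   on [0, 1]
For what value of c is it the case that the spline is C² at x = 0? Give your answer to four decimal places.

9.2500

s_0''(x) = 8 + 21/2·(x + 1), so s_0''(0) = 37/2. On the right, s_1''(0) = 2c, so c = 37/4.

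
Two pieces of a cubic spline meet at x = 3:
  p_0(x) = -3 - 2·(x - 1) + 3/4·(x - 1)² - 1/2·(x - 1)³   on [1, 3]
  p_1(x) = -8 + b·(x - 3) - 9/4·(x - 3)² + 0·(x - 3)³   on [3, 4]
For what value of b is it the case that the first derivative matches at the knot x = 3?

p_0'(x) = -2 + 3/2·(x - 1) - 3/2·(x - 1)², so p_0'(3) = -5. On the right, p_1'(3) = b, so b = -5.

-5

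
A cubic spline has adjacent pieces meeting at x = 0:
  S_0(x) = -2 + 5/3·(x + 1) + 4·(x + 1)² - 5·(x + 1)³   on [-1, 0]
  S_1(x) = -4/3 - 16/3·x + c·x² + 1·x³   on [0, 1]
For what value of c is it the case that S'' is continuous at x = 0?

-11

S_0''(x) = 8 - 30·(x + 1), so S_0''(0) = -22. On the right, S_1''(0) = 2c, so c = -11.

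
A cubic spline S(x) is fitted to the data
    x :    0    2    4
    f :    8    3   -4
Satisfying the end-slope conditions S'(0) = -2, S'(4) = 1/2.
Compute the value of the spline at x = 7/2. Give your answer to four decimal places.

With σ_i denoting the second derivative at x_i, h_i = 2, 2, and Δ_i = (y_(i+1) − y_i)/h_i = -5/2, -7/2:
  2·σ_0 + 8·σ_1 + 2·σ_2 = 6(Δ_1 - Δ_0) = -6
Clamped end conditions give two more equations: 2h_0·σ_0 + h_0·σ_1 = 6(Δ_0 - S'(0)) = -3 and h_1·σ_1 + 2h_1·σ_2 = 6(S'(4) - Δ_1) = 24.
Forward elimination and back-substitution give σ_0 = 5/8, σ_1 = -11/4, σ_2 = 59/8.
On [2, 4], S(x) = 3 - 33/8·(x - 2) - 11/8·(x - 2)² + 27/32·(x - 2)³.
With (x - 2) = 3/2: S(7/2) = -879/256.

-3.4336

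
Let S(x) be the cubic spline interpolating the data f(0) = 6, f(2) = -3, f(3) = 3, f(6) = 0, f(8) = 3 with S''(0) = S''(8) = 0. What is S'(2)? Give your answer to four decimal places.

Let M_i = S''(x_i). Step sizes h_i = 2, 1, 3, 2; slopes of the chords Δ_i = (y_(i+1) - y_i)/h_i = -9/2, 6, -1, 3/2.
  2·M_0 + 6·M_1 + 1·M_2 = 6(Δ_1 - Δ_0) = 63
  1·M_1 + 8·M_2 + 3·M_3 = 6(Δ_2 - Δ_1) = -42
  3·M_2 + 10·M_3 + 2·M_4 = 6(Δ_3 - Δ_2) = 15
Natural end conditions: M_0 = M_4 = 0.
Solving: M_0 = 0, M_1 = 2469/208, M_2 = -855/104, M_3 = 825/208, M_4 = 0.
On [2, 3], S'(x) = b_1 + 2c_1·(x - 2) + 3d_1·(x - 2)² with b_1 = Δ_1 - h_1(2M_1 + M_2)/6 = 355/104, c_1 = M_1/2 = 2469/416, d_1 = (M_2 - M_1)/(6h_1) = -1393/416. So S'(2) = 355/104.

3.4135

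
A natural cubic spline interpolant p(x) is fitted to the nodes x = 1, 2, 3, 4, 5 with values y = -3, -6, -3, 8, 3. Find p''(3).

With M_i denoting the second derivative at x_i, h_i = 1, 1, 1, 1, and Δ_i = (y_(i+1) − y_i)/h_i = -3, 3, 11, -5:
  1·M_0 + 4·M_1 + 1·M_2 = 6(Δ_1 - Δ_0) = 36
  1·M_1 + 4·M_2 + 1·M_3 = 6(Δ_2 - Δ_1) = 48
  1·M_2 + 4·M_3 + 1·M_4 = 6(Δ_3 - Δ_2) = -96
Natural end conditions: M_0 = M_4 = 0.
Solving: M_0 = 0, M_1 = 9/2, M_2 = 18, M_3 = -57/2, M_4 = 0.

18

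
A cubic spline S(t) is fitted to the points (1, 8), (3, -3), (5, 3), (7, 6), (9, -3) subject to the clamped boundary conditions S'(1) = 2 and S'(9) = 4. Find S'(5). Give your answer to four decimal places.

5.4643

Write M_i for S''(x_i). With h_i = 2, 2, 2, 2 and divided differences Δ_i = -11/2, 3, 3/2, -9/2, the continuity of S' gives the tridiagonal system
  2·M_0 + 8·M_1 + 2·M_2 = 6(Δ_1 - Δ_0) = 51
  2·M_1 + 8·M_2 + 2·M_3 = 6(Δ_2 - Δ_1) = -9
  2·M_2 + 8·M_3 + 2·M_4 = 6(Δ_3 - Δ_2) = -36
Clamped end conditions give two more equations: 2h_0·M_0 + h_0·M_1 = 6(Δ_0 - S'(1)) = -45 and h_3·M_3 + 2h_3·M_4 = 6(S'(9) - Δ_3) = 51.
Hence M_0 = -1877/112, M_1 = 617/56, M_2 = -29/16, M_3 = -463/56, M_4 = 1891/112.
On [5, 7], S'(t) = b_2 + 2c_2·(t - 5) + 3d_2·(t - 5)² with b_2 = Δ_2 - h_2(2M_2 + M_3)/6 = 153/28, c_2 = M_2/2 = -29/32, d_2 = (M_3 - M_2)/(6h_2) = -241/448. So S'(5) = 153/28.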